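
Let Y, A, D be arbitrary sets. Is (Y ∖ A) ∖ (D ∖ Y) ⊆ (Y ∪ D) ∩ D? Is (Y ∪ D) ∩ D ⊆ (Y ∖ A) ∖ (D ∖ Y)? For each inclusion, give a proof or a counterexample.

(⊆) This inclusion fails. Take Y = {1}, A = ∅, D = ∅; then 1 ∈ (Y ∖ A) ∖ (D ∖ Y) but 1 ∉ (Y ∪ D) ∩ D.

(⊇) This inclusion fails. Take Y = ∅, A = ∅, D = {1}; then 1 ∈ (Y ∪ D) ∩ D but 1 ∉ (Y ∖ A) ∖ (D ∖ Y).

(⊆) fails and (⊇) fails.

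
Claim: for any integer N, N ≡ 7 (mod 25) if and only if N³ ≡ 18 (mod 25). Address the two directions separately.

The biconditional holds.

[⇒] Suppose N ≡ 7 (mod 25). Write N = 25j + 7. Then (25j + 7)³ = 15625j³ + 13125j² + 3675j + 343 = 25(625j³ + 525j² + 147j + 13) + 18, so N³ ≡ 18 (mod 25).

[⇐] Conversely, suppose N³ ≡ 18 (mod 25). The only residue r in {0, …, 24} with r³ ≡ 18 (mod 25) is r = 7, so N ≡ 7 (mod 25).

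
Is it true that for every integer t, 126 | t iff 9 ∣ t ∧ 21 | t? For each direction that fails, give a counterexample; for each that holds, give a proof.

Forward direction. If 126 ∣ t, write t = 126q. Since 126 = 14·9, t = 9·(14q), so 9 ∣ t; and since 126 = 6·21, t = 21·(6q), so 21 ∣ t.

Converse. This fails: take t = 63. Both 9 ∣ 63 and 21 ∣ 63, yet 63 is not a multiple of 126 (since 63 = 0·126 + 63), so 126 ∤ 63.

Only the forward implication holds.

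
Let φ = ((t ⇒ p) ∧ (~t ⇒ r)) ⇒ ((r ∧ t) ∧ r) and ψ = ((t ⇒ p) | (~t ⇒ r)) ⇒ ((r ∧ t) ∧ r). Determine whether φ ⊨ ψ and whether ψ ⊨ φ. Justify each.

Forward direction. This fails. Under r = F, t = F, p = F, the left side is true but the right side is false.

Converse. Assume the antecedent. If r is true, the antecedent forces (r = T, t = T, p = F) or (r = T, t = T, p = T), and the consequent holds there. If r is false, the antecedent cannot hold. Either way the consequent holds.

Only the reverse direction holds.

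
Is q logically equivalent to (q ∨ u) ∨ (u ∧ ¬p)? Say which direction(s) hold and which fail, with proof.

Only the forward direction holds.

[⇒] Assume the antecedent. If p is true, the antecedent forces (p = T, u = F, q = T) or (p = T, u = T, q = T), and (q ∨ u) ∨ (u ∧ ¬p) holds there. If p is false, the antecedent forces (p = F, u = F, q = T) or (p = F, u = T, q = T), and (q ∨ u) ∨ (u ∧ ¬p) holds there. Either way (q ∨ u) ∨ (u ∧ ¬p) holds.

[⇐] This fails. Under p = F, u = T, q = F, the left side is false but the right side is true.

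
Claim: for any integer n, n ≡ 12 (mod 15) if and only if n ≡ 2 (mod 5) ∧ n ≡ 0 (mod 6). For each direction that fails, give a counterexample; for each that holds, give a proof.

(⇐) If n ≡ 2 (mod 5) and n ≡ 0 (mod 6), then by the Chinese remainder theorem n ≡ 12 (mod 30). Since 12 ≡ 12 (mod 15) and 15 ∣ 30, we get n ≡ 12 (mod 15).

(⇒) This fails: n = 27 gives 27 ≡ 12 (mod 15) but 27 ≡ 3 (mod 6), so the conjunction on the right does not hold.

The forward direction fails; the converse holds.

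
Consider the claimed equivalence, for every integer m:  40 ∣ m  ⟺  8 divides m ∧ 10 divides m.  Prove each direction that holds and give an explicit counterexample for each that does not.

The biconditional holds.

Forward direction. If 40 ∣ m, write m = 40q. Since 40 = 5·8, m = 8·(5q), so 8 ∣ m; and since 40 = 4·10, m = 10·(4q), so 10 ∣ m.

Converse. Suppose 8 ∣ m and 10 ∣ m. Any common multiple of 8 and 10 is a multiple of their lcm; here lcm(8, 10) = 8·10/gcd(8, 10) = 80/2 = 40, so 40 ∣ m.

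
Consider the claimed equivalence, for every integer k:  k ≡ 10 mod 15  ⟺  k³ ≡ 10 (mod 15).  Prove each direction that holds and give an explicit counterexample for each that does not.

Both directions hold.

[⇒] Suppose k ≡ 10 mod 15. Write k = 15j + 10. Then (15j + 10)³ = 3375j³ + 6750j² + 4500j + 1000 = 15(225j³ + 450j² + 300j + 66) + 10, so k³ ≡ 10 (mod 15).

[⇐] Conversely, suppose k³ ≡ 10 (mod 15). The only residue r in {0, …, 14} with r³ ≡ 10 (mod 15) is r = 10, so k ≡ 10 (mod 15).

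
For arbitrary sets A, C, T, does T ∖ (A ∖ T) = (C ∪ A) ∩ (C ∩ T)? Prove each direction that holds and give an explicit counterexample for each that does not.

(⊆) fails; (⊇) holds.

(⊆) This inclusion fails. Take A = ∅, C = ∅, T = {1}; then 1 ∈ T ∖ (A ∖ T) but 1 ∉ (C ∪ A) ∩ (C ∩ T).

(⊇) Let x ∈ (C ∪ A) ∩ (C ∩ T). Then either x ∈ C ∩ T and x ∉ A; or x ∈ A ∩ C ∩ T. In each case x ∈ T ∖ (A ∖ T), so (C ∪ A) ∩ (C ∩ T) ⊆ T ∖ (A ∖ T).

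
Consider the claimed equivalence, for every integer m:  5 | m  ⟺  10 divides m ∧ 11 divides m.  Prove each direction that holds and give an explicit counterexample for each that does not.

The forward direction fails; the converse holds.

Converse. Suppose 10 ∣ m and 11 ∣ m. Any common multiple of 10 and 11 is a multiple of their lcm; here gcd(10, 11) = 1, so lcm(10, 11) = 10·11 = 110, so 110 ∣ m. Since 5 ∣ 110, it follows that 5 ∣ m.

Forward direction. This fails: take m = 5. Certainly 5 ∣ 5, but 10 ∤ 5.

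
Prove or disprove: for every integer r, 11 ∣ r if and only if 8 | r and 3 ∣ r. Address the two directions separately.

(⇒) This fails: take r = 11. Certainly 11 ∣ 11, but 8 ∤ 11.

(⇐) This fails: take r = 24. Both 8 ∣ 24 and 3 ∣ 24, yet 24 is not a multiple of 11 (since 24 = 2·11 + 2), so 11 ∤ 24.

Neither implication holds.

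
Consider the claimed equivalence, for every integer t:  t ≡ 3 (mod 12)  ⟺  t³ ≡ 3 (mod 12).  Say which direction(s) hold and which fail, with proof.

Equivalent; both directions hold.

(→) Suppose t ≡ 3 (mod 12). Write t = 12j + 3. Then (12j + 3)³ = 1728j³ + 1296j² + 324j + 27 = 12(144j³ + 108j² + 27j + 2) + 3, so t³ ≡ 3 (mod 12).

(←) For the converse, argue contrapositively. If t ≢ 3 (mod 12), then t is congruent to one of 0, 1, 2, 4, 5, 6, 7, 8, 9, 10, 11 modulo 12, and these give t³ ≡ 0, 1, 8, 4, 5, 0, 7, 8, 9, 4, 11 respectively — never 3.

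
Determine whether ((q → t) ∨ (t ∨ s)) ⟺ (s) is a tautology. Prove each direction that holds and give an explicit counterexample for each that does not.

Converse. Assume the antecedent. If s is true, (q → t) ∨ (t ∨ s) reduces to true regardless of the other variables. If s is false, the antecedent cannot hold. Either way (q → t) ∨ (t ∨ s) holds.

Forward direction. This fails. Under s = F, t = F, q = F, the left side is true but the right side is false.

The forward direction fails; the converse holds.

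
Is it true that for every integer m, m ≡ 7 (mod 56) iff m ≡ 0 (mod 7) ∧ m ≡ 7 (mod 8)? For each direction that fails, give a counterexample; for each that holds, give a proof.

(⇒) Suppose m ≡ 7 (mod 56); write m = 56j + 7. Since 7 ∣ 56, reducing mod 7 gives m ≡ 7 ≡ 0 (mod 7); since 8 ∣ 56, reducing mod 8 gives m ≡ 7 (mod 8).

(⇐) Conversely, if m ≡ 0 (mod 7) and m ≡ 7 (mod 8), then by the Chinese remainder theorem m ≡ 7 (mod 56). This is exactly m ≡ 7 (mod 56).

The biconditional holds.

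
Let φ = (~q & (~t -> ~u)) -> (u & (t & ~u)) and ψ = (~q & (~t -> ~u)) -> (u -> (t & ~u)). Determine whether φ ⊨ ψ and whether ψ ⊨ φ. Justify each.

Forward direction. Assume the antecedent. If q is true, the consequent reduces to true regardless of the other variables. If q is false, the antecedent forces (u = T, q = F, t = F), and the consequent holds there. Either way the consequent holds.

Converse. This fails. Under u = F, q = F, t = F, the left side is false but the right side is true.

Only the forward implication holds.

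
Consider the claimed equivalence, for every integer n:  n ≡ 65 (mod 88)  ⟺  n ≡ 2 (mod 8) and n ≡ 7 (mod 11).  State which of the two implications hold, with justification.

(⇒) fails and (⇐) fails.

(⇒) This fails: n = 65 gives 65 ≡ 65 (mod 88) but 65 ≡ 1 (mod 8), so the conjunction on the right does not hold.

(⇐) This fails: n = 18 satisfies both congruences on the right (18 ≡ 2 mod 8 and 18 ≡ 7 mod 11) yet 18 ≡ 18 (mod 88), not 65.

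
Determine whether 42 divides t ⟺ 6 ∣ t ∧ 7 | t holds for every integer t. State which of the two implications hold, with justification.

[⇐] Suppose 6 ∣ t and 7 ∣ t. Any common multiple of 6 and 7 is a multiple of their lcm; here gcd(6, 7) = 1, so lcm(6, 7) = 6·7 = 42, so 42 ∣ t.

[⇒] If 42 ∣ t, write t = 42q. Since 42 = 7·6, t = 6·(7q), so 6 ∣ t; and since 42 = 6·7, t = 7·(6q), so 7 ∣ t.

Equivalent; both directions hold.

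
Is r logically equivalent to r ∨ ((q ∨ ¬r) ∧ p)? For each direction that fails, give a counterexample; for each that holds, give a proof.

(⇒) holds; (⇐) fails.

[⇒] Assume the antecedent. If r is true, r ∨ ((q ∨ ¬r) ∧ p) reduces to true regardless of the other variables. If r is false, the antecedent cannot hold. Either way r ∨ ((q ∨ ¬r) ∧ p) holds.

[⇐] This fails. Under r = F, q = F, p = T, the left side is false but the right side is true.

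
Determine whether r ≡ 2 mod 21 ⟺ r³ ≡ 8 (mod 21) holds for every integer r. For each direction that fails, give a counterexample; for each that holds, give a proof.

(⟹) Suppose r ≡ 2 mod 21. Write r = 21j + 2. Then (21j + 2)³ = 9261j³ + 2646j² + 252j + 8 = 21(441j³ + 126j² + 12j) + 8, so r³ ≡ 8 (mod 21).

(⟸) This fails: take r = 8. Then 8³ = 512 ≡ 8 (mod 21), yet 8 ≡ 8 (mod 21), not 2.

Only the forward implication holds.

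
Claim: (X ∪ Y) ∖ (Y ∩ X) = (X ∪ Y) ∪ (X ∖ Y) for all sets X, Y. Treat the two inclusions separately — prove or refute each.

(⊆) holds; (⊇) fails.

(⟹) Let x ∈ (X ∪ Y) ∖ (Y ∩ X). Then either x ∈ X and x ∉ Y; or x ∈ Y and x ∉ X. In each case x ∈ (X ∪ Y) ∪ (X ∖ Y), so (X ∪ Y) ∖ (Y ∩ X) ⊆ (X ∪ Y) ∪ (X ∖ Y).

(⟸) This inclusion fails. Take X = {1}, Y = {1}; then 1 ∈ (X ∪ Y) ∪ (X ∖ Y) but 1 ∉ (X ∪ Y) ∖ (Y ∩ X).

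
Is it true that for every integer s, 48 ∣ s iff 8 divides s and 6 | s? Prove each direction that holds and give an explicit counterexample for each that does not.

Not equivalent: only (⇒) holds.

(⇐) This fails: take s = 24. Both 8 ∣ 24 and 6 ∣ 24, yet 24 is not a multiple of 48 (since 24 = 0·48 + 24), so 48 ∤ 24.

(⇒) If 48 ∣ s, write s = 48q. Since 48 = 6·8, s = 8·(6q), so 8 ∣ s; and since 48 = 8·6, s = 6·(8q), so 6 ∣ s.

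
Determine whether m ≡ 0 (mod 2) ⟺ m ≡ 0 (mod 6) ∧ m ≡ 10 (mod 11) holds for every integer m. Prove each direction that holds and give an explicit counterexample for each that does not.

Converse. If m ≡ 0 (mod 6) and m ≡ 10 (mod 11), then by the Chinese remainder theorem m ≡ 54 (mod 66). Since 54 ≡ 0 (mod 2) and 2 ∣ 66, we get m ≡ 0 (mod 2).

Forward direction. This fails: m = 0 gives 0 ≡ 0 (mod 2) but 0 ≡ 0 (mod 11), so the conjunction on the right does not hold.

The forward direction fails; the converse holds.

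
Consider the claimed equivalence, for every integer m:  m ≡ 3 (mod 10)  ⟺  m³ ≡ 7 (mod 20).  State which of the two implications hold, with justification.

[⇒] This fails: take m = 13. Then 13 ≡ 3 (mod 10), but 13³ = 2197 ≡ 17 (mod 20), not 7.

[⇐] Conversely, the residues r modulo 20 with r³ ≡ 7 (mod 20) are exactly {3}, and each is ≡ 3 (mod 10).

Not equivalent: only (⇐) holds.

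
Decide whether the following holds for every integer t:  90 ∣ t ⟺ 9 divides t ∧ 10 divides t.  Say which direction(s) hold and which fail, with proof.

Both directions hold.

(⟹) If 90 ∣ t, write t = 90q. Since 90 = 10·9, t = 9·(10q), so 9 ∣ t; and since 90 = 9·10, t = 10·(9q), so 10 ∣ t.

(⟸) Suppose 9 ∣ t and 10 ∣ t. Any common multiple of 9 and 10 is a multiple of their lcm; here gcd(9, 10) = 1, so lcm(9, 10) = 9·10 = 90, so 90 ∣ t.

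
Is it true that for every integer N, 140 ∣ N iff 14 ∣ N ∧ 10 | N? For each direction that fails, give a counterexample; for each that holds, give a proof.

(→) If 140 ∣ N, write N = 140q. Since 140 = 10·14, N = 14·(10q), so 14 ∣ N; and since 140 = 14·10, N = 10·(14q), so 10 ∣ N.

(←) This fails: take N = 70. Both 14 ∣ 70 and 10 ∣ 70, yet 70 is not a multiple of 140 (since 70 = 0·140 + 70), so 140 ∤ 70.

Not equivalent: only (⇒) holds.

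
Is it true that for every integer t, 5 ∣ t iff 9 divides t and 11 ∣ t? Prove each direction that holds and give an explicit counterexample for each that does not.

[⇒] This fails: take t = 5. Certainly 5 ∣ 5, but 9 ∤ 5.

[⇐] This fails: take t = 99. Both 9 ∣ 99 and 11 ∣ 99, yet 99 is not a multiple of 5 (since 99 = 19·5 + 4), so 5 ∤ 99.

Both directions fail.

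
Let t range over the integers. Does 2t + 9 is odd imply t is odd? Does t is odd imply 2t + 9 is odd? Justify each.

Only the reverse direction holds.

(→) This fails: take t = 6. Then 2t + 9 = 21, which is odd, yet t = 6 is even, not odd.

(←) Suppose t is odd. Since 2 is even, 2t is even for every t, so 2t + 9 has the same parity as 9, which is odd. Hence 2t + 9 is odd.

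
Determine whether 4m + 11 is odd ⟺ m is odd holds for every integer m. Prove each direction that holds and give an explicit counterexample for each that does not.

The forward direction fails; the converse holds.

Forward direction. This fails: take m = 2. Then 4m + 11 = 19, which is odd, yet m = 2 is even, not odd.

Converse. Suppose m is odd. Since 4 is even, 4m is even for every m, so 4m + 11 has the same parity as 11, which is odd. Hence 4m + 11 is odd.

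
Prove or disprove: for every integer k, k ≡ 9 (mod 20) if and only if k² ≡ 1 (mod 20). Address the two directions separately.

(⟹) Suppose k ≡ 9 (mod 20). Write k = 20j + 9. Then (20j + 9)² = 400j² + 360j + 81 = 20(20j² + 18j + 4) + 1, so k² ≡ 1 (mod 20).

(⟸) This fails: take k = 1. Then 1² = 1 ≡ 1 (mod 20), yet 1 ≡ 1 (mod 20), not 9.

Only the forward direction holds.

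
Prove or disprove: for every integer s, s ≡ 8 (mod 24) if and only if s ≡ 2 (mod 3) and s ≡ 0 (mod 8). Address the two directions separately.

[⇒] Suppose s ≡ 8 (mod 24); write s = 24j + 8. Since 3 ∣ 24, reducing mod 3 gives s ≡ 8 ≡ 2 (mod 3); since 8 ∣ 24, reducing mod 8 gives s ≡ 8 ≡ 0 (mod 8).

[⇐] Conversely, if s ≡ 2 (mod 3) and s ≡ 0 (mod 8), then by the Chinese remainder theorem s ≡ 8 (mod 24). This is exactly s ≡ 8 (mod 24).

Both directions hold; the statement is true.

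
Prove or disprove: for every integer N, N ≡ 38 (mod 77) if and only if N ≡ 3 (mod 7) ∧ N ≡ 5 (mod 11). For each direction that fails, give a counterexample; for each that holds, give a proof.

[⇒] Suppose N ≡ 38 (mod 77); write N = 77j + 38. Since 7 ∣ 77, reducing mod 7 gives N ≡ 38 ≡ 3 (mod 7); since 11 ∣ 77, reducing mod 11 gives N ≡ 38 ≡ 5 (mod 11).

[⇐] Conversely, if N ≡ 3 (mod 7) and N ≡ 5 (mod 11), then by the Chinese remainder theorem N ≡ 38 (mod 77). This is exactly N ≡ 38 (mod 77).

The biconditional holds.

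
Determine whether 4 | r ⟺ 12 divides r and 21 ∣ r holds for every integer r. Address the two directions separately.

(←) Suppose 12 ∣ r and 21 ∣ r. Any common multiple of 12 and 21 is a multiple of their lcm; here lcm(12, 21) = 12·21/gcd(12, 21) = 252/3 = 84, so 84 ∣ r. Since 4 ∣ 84, it follows that 4 ∣ r.

(→) This fails: take r = 4. Certainly 4 ∣ 4, but 12 ∤ 4.

Not equivalent: only (⇐) holds.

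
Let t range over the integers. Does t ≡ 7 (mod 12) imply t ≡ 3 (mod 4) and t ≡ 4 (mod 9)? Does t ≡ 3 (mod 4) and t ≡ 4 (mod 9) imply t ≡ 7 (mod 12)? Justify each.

Only the reverse direction holds.

(⇒) This fails: t = 19 gives 19 ≡ 7 (mod 12) but 19 ≡ 1 (mod 9), so the conjunction on the right does not hold.

(⇐) Conversely, if t ≡ 3 (mod 4) and t ≡ 4 (mod 9), then by the Chinese remainder theorem t ≡ 31 (mod 36). Since 31 ≡ 7 (mod 12) and 12 ∣ 36, we get t ≡ 7 (mod 12).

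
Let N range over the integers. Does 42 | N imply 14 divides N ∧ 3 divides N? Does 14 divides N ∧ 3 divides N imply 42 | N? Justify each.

[⇒] If 42 ∣ N, write N = 42q. Since 42 = 3·14, N = 14·(3q), so 14 ∣ N; and since 42 = 14·3, N = 3·(14q), so 3 ∣ N.

[⇐] Suppose 14 ∣ N and 3 ∣ N. Any common multiple of 14 and 3 is a multiple of their lcm; here gcd(14, 3) = 1, so lcm(14, 3) = 14·3 = 42, so 42 ∣ N.

Both implications hold.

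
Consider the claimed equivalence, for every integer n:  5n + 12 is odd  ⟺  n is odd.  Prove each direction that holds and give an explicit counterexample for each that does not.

(←) Suppose n is odd; write n = 2j + 1. Then 5n + 12 = 5·(2j + 1) + 12 = 2·5j + 17, which is odd.

(→) Suppose 5n + 12 is odd. Since 5 is odd, 5n and n have the same parity, so 5n + 12 ≡ n + 12 (mod 2). As 12 is even, 5n + 12 is odd exactly when n is odd. Thus n is odd.

Equivalent; both directions hold.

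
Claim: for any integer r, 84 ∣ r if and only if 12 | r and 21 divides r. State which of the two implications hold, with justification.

Both directions hold; the statement is true.

Forward direction. If 84 ∣ r, write r = 84q. Since 84 = 7·12, r = 12·(7q), so 12 ∣ r; and since 84 = 4·21, r = 21·(4q), so 21 ∣ r.

Converse. Suppose 12 ∣ r and 21 ∣ r. Any common multiple of 12 and 21 is a multiple of their lcm; here lcm(12, 21) = 12·21/gcd(12, 21) = 252/3 = 84, so 84 ∣ r.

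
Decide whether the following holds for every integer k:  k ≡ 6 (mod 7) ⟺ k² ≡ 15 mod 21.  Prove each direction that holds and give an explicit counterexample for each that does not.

(⇒) fails and (⇐) fails.

(⟹) This fails: take k = 13. Then 13 ≡ 6 (mod 7), but 13² = 169 ≡ 1 (mod 21), not 15.

(⟸) This fails: take k = 15. Then 15² = 225 ≡ 15 (mod 21), yet 15 ≡ 1 (mod 7), not 6.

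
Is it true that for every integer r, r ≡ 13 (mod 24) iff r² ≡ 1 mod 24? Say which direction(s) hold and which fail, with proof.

[⇐] This fails: take r = 1. Then 1² = 1 ≡ 1 (mod 24), yet 1 ≡ 1 (mod 24), not 13.

[⇒] Suppose r ≡ 13 (mod 24). Write r = 24j + 13. Then (24j + 13)² = 576j² + 624j + 169 = 24(24j² + 26j + 7) + 1, so r² ≡ 1 (mod 24).

Only the forward implication holds.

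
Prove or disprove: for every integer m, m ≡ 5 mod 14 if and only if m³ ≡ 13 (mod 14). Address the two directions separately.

(⇒) Suppose m ≡ 5 mod 14. Write m = 14j + 5. Then (14j + 5)³ = 2744j³ + 2940j² + 1050j + 125 = 14(196j³ + 210j² + 75j + 8) + 13, so m³ ≡ 13 (mod 14).

(⇐) This fails: take m = 3. Then 3³ = 27 ≡ 13 (mod 14), yet 3 ≡ 3 (mod 14), not 5.

Only the forward direction holds.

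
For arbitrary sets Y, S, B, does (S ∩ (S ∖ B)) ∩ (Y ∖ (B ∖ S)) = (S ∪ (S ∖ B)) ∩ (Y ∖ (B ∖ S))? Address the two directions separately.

Forward inclusion. Let x ∈ (S ∩ (S ∖ B)) ∩ (Y ∖ (B ∖ S)). Then x ∈ Y ∩ S and x ∉ B, from which x ∈ (S ∪ (S ∖ B)) ∩ (Y ∖ (B ∖ S)).

Reverse inclusion. This inclusion fails. Take Y = {1}, S = {1}, B = {1}; then 1 ∈ (S ∪ (S ∖ B)) ∩ (Y ∖ (B ∖ S)) but 1 ∉ (S ∩ (S ∖ B)) ∩ (Y ∖ (B ∖ S)).

The sets are not equal: only the forward inclusion holds.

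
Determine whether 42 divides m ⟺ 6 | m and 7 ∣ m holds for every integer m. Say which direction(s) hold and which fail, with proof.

(→) If 42 ∣ m, write m = 42q. Since 42 = 7·6, m = 6·(7q), so 6 ∣ m; and since 42 = 6·7, m = 7·(6q), so 7 ∣ m.

(←) Suppose 6 ∣ m and 7 ∣ m. Any common multiple of 6 and 7 is a multiple of their lcm; here gcd(6, 7) = 1, so lcm(6, 7) = 6·7 = 42, so 42 ∣ m.

Both directions hold.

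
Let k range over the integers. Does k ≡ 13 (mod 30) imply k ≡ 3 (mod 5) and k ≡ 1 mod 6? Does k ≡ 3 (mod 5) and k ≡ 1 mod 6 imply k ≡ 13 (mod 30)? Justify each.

Both implications hold.

(⟹) Suppose k ≡ 13 (mod 30); write k = 30j + 13. Since 5 ∣ 30, reducing mod 5 gives k ≡ 13 ≡ 3 (mod 5); since 6 ∣ 30, reducing mod 6 gives k ≡ 13 ≡ 1 (mod 6).

(⟸) Conversely, if k ≡ 3 (mod 5) and k ≡ 1 (mod 6), then by the Chinese remainder theorem k ≡ 13 (mod 30). This is exactly k ≡ 13 (mod 30).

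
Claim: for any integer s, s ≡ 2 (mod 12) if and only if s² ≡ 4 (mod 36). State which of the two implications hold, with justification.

[⇒] This fails: take s = 14. Then 14 ≡ 2 (mod 12), but 14² = 196 ≡ 16 (mod 36), not 4.

[⇐] This fails: take s = 16. Then 16² = 256 ≡ 4 (mod 36), yet 16 ≡ 4 (mod 12), not 2.

Both directions fail.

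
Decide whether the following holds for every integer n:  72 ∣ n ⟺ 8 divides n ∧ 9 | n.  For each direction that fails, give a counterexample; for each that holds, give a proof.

(⇒) If 72 ∣ n, write n = 72q. Since 72 = 9·8, n = 8·(9q), so 8 ∣ n; and since 72 = 8·9, n = 9·(8q), so 9 ∣ n.

(⇐) Suppose 8 ∣ n and 9 ∣ n. Any common multiple of 8 and 9 is a multiple of their lcm; here gcd(8, 9) = 1, so lcm(8, 9) = 8·9 = 72, so 72 ∣ n.

Equivalent; both directions hold.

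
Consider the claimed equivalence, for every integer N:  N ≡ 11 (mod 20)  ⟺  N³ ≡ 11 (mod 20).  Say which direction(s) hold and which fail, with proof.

[⇐] Suppose N³ ≡ 11 (mod 20). The only residue r in {0, …, 19} with r³ ≡ 11 (mod 20) is r = 11, so N ≡ 11 (mod 20).

[⇒] Suppose N ≡ 11 (mod 20). Write N = 20j + 11. Then (20j + 11)³ = 8000j³ + 13200j² + 7260j + 1331 = 20(400j³ + 660j² + 363j + 66) + 11, so N³ ≡ 11 (mod 20).

Both directions hold; the statement is true.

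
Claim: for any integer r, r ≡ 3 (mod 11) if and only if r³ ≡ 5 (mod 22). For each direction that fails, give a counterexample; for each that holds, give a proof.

Forward direction. This fails: take r = 14. Then 14 ≡ 3 (mod 11), but 14³ = 2744 ≡ 16 (mod 22), not 5.

Converse. The residues r modulo 22 with r³ ≡ 5 (mod 22) are exactly {3}, and each is ≡ 3 (mod 11).

Not equivalent: only (⇐) holds.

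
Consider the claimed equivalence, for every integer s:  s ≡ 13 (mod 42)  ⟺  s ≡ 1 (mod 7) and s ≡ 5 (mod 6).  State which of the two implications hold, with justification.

(⇒) This fails: s = 13 gives 13 ≡ 13 (mod 42) but 13 ≡ 6 (mod 7), so the conjunction on the right does not hold.

(⇐) This fails: s = 29 satisfies both congruences on the right (29 ≡ 1 mod 7 and 29 ≡ 5 mod 6) yet 29 ≡ 29 (mod 42), not 13.

Both directions fail.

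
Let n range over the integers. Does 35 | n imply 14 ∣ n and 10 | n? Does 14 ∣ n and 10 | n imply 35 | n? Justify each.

Only the converse holds.

(→) This fails: take n = 35. Certainly 35 ∣ 35, but 14 ∤ 35.

(←) Suppose 14 ∣ n and 10 ∣ n. Any common multiple of 14 and 10 is a multiple of their lcm; here lcm(14, 10) = 14·10/gcd(14, 10) = 140/2 = 70, so 70 ∣ n. Since 35 ∣ 70, it follows that 35 ∣ n.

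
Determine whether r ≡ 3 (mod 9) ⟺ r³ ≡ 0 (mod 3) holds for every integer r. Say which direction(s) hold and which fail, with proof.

Not equivalent: only (⇒) holds.

(⟹) Suppose r ≡ 3 (mod 9). Then r³ ≡ 3³ = 27 (mod 9), and since 3 ∣ 9, also r³ ≡ 0 (mod 3).

(⟸) This fails: take r = 0. Then 0³ = 0 ≡ 0 (mod 3), yet 0 ≡ 0 (mod 9), not 3.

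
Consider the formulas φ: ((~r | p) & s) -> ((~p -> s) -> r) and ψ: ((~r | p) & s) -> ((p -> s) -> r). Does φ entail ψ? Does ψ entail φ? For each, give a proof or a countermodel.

The biconditional holds.

(⟹) Assume the antecedent. If r is true, the consequent reduces to true regardless of the other variables. If r is false, the antecedent forces (r = F, p = F, s = F) or (r = F, p = T, s = F), and the consequent holds there. Either way the consequent holds.

(⟸) Assume the antecedent. If r is true, the consequent reduces to true regardless of the other variables. If r is false, the antecedent forces (r = F, p = F, s = F) or (r = F, p = T, s = F), and the consequent holds there. Either way the consequent holds.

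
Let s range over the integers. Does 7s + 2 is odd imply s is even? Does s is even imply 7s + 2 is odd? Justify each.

[⇒] This fails: s = 7 gives 7s + 2 = 51, which is odd, but 7 is odd, not even.

[⇐] This also fails: s = 6 is even, but 7s + 2 = 44 is even, not odd.

(⇒) fails and (⇐) fails.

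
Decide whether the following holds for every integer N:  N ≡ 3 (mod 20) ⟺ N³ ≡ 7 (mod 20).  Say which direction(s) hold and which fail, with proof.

Forward direction. Suppose N ≡ 3 (mod 20). Write N = 20j + 3. Then (20j + 3)³ = 8000j³ + 3600j² + 540j + 27 = 20(400j³ + 180j² + 27j + 1) + 7, so N³ ≡ 7 (mod 20).

Converse. Suppose N³ ≡ 7 (mod 20). The only residue r in {0, …, 19} with r³ ≡ 7 (mod 20) is r = 3, so N ≡ 3 (mod 20).

The biconditional holds.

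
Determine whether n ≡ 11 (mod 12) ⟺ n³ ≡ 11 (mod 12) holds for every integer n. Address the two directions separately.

Both directions hold; the statement is true.

(⟹) Suppose n ≡ 11 (mod 12). Write n = 12j + 11. Then (12j + 11)³ = 1728j³ + 4752j² + 4356j + 1331 = 12(144j³ + 396j² + 363j + 110) + 11, so n³ ≡ 11 (mod 12).

(⟸) Conversely, suppose n³ ≡ 11 (mod 12). The only residue r in {0, …, 11} with r³ ≡ 11 (mod 12) is r = 11, so n ≡ 11 (mod 12).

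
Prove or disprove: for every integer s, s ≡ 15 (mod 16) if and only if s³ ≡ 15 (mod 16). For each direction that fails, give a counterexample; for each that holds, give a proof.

(⇒) Suppose s ≡ 15 (mod 16). Write s = 16j + 15. Then (16j + 15)³ = 4096j³ + 11520j² + 10800j + 3375 = 16(256j³ + 720j² + 675j + 210) + 15, so s³ ≡ 15 (mod 16).

(⇐) Conversely, suppose s³ ≡ 15 (mod 16). The only residue r in {0, …, 15} with r³ ≡ 15 (mod 16) is r = 15, so s ≡ 15 (mod 16).

Both implications hold.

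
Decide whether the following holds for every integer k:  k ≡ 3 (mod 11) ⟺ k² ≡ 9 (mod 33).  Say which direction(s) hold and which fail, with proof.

Neither implication holds.

Forward direction. This fails: take k = 14. Then 14 ≡ 3 (mod 11), but 14² = 196 ≡ 31 (mod 33), not 9.

Converse. This fails: take k = 30. Then 30² = 900 ≡ 9 (mod 33), yet 30 ≡ 8 (mod 11), not 3.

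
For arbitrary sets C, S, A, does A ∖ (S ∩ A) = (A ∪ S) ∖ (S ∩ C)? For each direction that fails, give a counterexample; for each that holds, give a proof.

(⟹) Let x ∈ A ∖ (S ∩ A). Then either x ∈ A and x ∉ C, S; or x ∈ C ∩ A and x ∉ S. In each case x ∈ (A ∪ S) ∖ (S ∩ C), so A ∖ (S ∩ A) ⊆ (A ∪ S) ∖ (S ∩ C).

(⟸) This inclusion fails. Take C = ∅, S = {1}, A = ∅; then 1 ∈ (A ∪ S) ∖ (S ∩ C) but 1 ∉ A ∖ (S ∩ A).

The sets are not equal: only the forward inclusion holds.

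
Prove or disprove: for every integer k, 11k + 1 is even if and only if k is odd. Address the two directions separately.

[⇒] Suppose 11k + 1 is even. Since 11 is odd, 11k and k have the same parity, so 11k + 1 ≡ k + 1 (mod 2). As 1 is odd, 11k + 1 is even exactly when k is odd. Thus k is odd.

[⇐] Conversely, suppose k is odd; write k = 2j + 1. Then 11k + 1 = 11·(2j + 1) + 1 = 2·11j + 12, which is even.

The biconditional holds.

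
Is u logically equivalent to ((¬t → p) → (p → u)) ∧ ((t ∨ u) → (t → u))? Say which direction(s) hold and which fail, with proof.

[⇐] This fails. Under u = F, p = F, t = F, the left side is false but the right side is true.

[⇒] Assume the antecedent. If u is true, the consequent reduces to true regardless of the other variables. If u is false, the antecedent cannot hold. Either way the consequent holds.

Only the forward implication holds.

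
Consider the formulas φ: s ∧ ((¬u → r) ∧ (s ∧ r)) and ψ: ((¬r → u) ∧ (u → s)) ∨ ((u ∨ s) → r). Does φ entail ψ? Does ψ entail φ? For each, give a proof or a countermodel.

(⟸) This fails. Under r = F, s = F, u = F, the left side is false but the right side is true.

(⟹) Assume the antecedent. If r is true, the consequent reduces to true regardless of the other variables. If r is false, the antecedent cannot hold. Either way the consequent holds.

(⇒) holds; (⇐) fails.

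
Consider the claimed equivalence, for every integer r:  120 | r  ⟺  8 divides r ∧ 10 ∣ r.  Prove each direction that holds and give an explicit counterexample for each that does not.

Only the forward implication holds.

[⇒] If 120 ∣ r, write r = 120q. Since 120 = 15·8, r = 8·(15q), so 8 ∣ r; and since 120 = 12·10, r = 10·(12q), so 10 ∣ r.

[⇐] This fails: take r = 40. Both 8 ∣ 40 and 10 ∣ 40, yet 40 is not a multiple of 120 (since 40 = 0·120 + 40), so 120 ∤ 40.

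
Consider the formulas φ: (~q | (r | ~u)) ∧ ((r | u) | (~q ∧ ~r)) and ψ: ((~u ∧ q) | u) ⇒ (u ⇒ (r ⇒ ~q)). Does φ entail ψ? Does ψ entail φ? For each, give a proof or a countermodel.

(⇒) fails and (⇐) fails.

Forward direction. This fails. Under r = T, u = T, q = T, the left side is true but the right side is false.

Converse. This fails. Under r = F, u = F, q = T, the left side is false but the right side is true.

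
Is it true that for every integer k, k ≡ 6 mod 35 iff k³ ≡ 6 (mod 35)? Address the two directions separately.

[⇒] Suppose k ≡ 6 mod 35. Write k = 35j + 6. Then (35j + 6)³ = 42875j³ + 22050j² + 3780j + 216 = 35(1225j³ + 630j² + 108j + 6) + 6, so k³ ≡ 6 (mod 35).

[⇐] This fails: take k = 26. Then 26³ = 17576 ≡ 6 (mod 35), yet 26 ≡ 26 (mod 35), not 6.

Not equivalent: only (⇒) holds.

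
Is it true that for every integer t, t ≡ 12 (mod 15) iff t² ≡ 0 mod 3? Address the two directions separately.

Only the forward implication holds.

Forward direction. Suppose t ≡ 12 (mod 15). Then t² ≡ 12² = 144 (mod 15), and since 3 ∣ 15, also t² ≡ 0 (mod 3).

Converse. This fails: take t = 0. Then 0² = 0 ≡ 0 (mod 3), yet 0 ≡ 0 (mod 15), not 12.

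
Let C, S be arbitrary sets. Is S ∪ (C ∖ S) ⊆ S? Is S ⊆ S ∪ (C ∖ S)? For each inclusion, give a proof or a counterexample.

(⟹) This inclusion fails. Take C = {1}, S = ∅; then 1 ∈ S ∪ (C ∖ S) but 1 ∉ S.

(⟸) Let x ∈ S. Then either x ∈ S and x ∉ C; or x ∈ C ∩ S. In each case x ∈ S ∪ (C ∖ S), so S ⊆ S ∪ (C ∖ S).

(⊆) fails; (⊇) holds.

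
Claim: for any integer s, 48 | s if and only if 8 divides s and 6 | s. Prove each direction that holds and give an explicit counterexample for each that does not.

Only the forward implication holds.

[⇒] If 48 ∣ s, write s = 48q. Since 48 = 6·8, s = 8·(6q), so 8 ∣ s; and since 48 = 8·6, s = 6·(8q), so 6 ∣ s.

[⇐] This fails: take s = 24. Both 8 ∣ 24 and 6 ∣ 24, yet 24 is not a multiple of 48 (since 24 = 0·48 + 24), so 48 ∤ 24.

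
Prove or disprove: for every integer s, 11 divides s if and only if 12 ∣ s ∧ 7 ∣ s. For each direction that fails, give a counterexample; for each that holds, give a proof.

(⇒) fails and (⇐) fails.

(⇒) This fails: take s = 11. Certainly 11 ∣ 11, but 12 ∤ 11.

(⇐) This fails: take s = 84. Both 12 ∣ 84 and 7 ∣ 84, yet 84 is not a multiple of 11 (since 84 = 7·11 + 7), so 11 ∤ 84.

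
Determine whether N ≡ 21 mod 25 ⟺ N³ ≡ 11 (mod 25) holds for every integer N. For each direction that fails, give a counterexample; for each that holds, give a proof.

(⇒) Suppose N ≡ 21 mod 25. Write N = 25j + 21. Then (25j + 21)³ = 15625j³ + 39375j² + 33075j + 9261 = 25(625j³ + 1575j² + 1323j + 370) + 11, so N³ ≡ 11 (mod 25).

(⇐) Conversely, suppose N³ ≡ 11 (mod 25). The only residue r in {0, …, 24} with r³ ≡ 11 (mod 25) is r = 21, so N ≡ 21 (mod 25).

Both directions hold.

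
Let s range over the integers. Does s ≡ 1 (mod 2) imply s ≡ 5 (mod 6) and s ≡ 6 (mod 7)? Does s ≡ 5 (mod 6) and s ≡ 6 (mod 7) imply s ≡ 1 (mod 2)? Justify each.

(⟸) If s ≡ 5 (mod 6) and s ≡ 6 (mod 7), then by the Chinese remainder theorem s ≡ 41 (mod 42). Since 41 ≡ 1 (mod 2) and 2 ∣ 42, we get s ≡ 1 (mod 2).

(⟹) This fails: s = 1 gives 1 ≡ 1 (mod 2) but 1 ≡ 1 (mod 6), so the conjunction on the right does not hold.

Not equivalent: only (⇐) holds.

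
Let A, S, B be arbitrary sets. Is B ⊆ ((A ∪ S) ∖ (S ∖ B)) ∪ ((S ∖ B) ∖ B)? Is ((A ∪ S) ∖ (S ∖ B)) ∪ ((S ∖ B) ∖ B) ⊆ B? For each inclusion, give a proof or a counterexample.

(⊆) This inclusion fails. Take A = ∅, S = ∅, B = {1}; then 1 ∈ B but 1 ∉ ((A ∪ S) ∖ (S ∖ B)) ∪ ((S ∖ B) ∖ B).

(⊇) This inclusion fails. Take A = {1}, S = ∅, B = ∅; then 1 ∈ ((A ∪ S) ∖ (S ∖ B)) ∪ ((S ∖ B) ∖ B) but 1 ∉ B.

Both inclusions fail.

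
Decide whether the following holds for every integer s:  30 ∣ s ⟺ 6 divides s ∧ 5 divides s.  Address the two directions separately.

(→) If 30 ∣ s, write s = 30q. Since 30 = 5·6, s = 6·(5q), so 6 ∣ s; and since 30 = 6·5, s = 5·(6q), so 5 ∣ s.

(←) Suppose 6 ∣ s and 5 ∣ s. Any common multiple of 6 and 5 is a multiple of their lcm; here gcd(6, 5) = 1, so lcm(6, 5) = 6·5 = 30, so 30 ∣ s.

The biconditional holds.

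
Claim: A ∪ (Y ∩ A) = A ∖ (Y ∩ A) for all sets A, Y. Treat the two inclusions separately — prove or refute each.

Only the reverse inclusion holds.

(⊆) This inclusion fails. Take A = {1}, Y = {1}; then 1 ∈ A ∪ (Y ∩ A) but 1 ∉ A ∖ (Y ∩ A).

(⊇) Let x ∈ A ∖ (Y ∩ A). Then x ∈ A and x ∉ Y, from which x ∈ A ∪ (Y ∩ A).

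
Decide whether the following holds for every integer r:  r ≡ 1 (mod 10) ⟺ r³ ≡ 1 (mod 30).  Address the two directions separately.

Not equivalent: only (⇐) holds.

[⇒] This fails: take r = 11. Then 11 ≡ 1 (mod 10), but 11³ = 1331 ≡ 11 (mod 30), not 1.

[⇐] Conversely, the residues r modulo 30 with r³ ≡ 1 (mod 30) are exactly {1}, and each is ≡ 1 (mod 10).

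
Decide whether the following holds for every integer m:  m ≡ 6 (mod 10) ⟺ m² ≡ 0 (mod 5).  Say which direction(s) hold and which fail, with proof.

Neither implication holds.

(⟹) This fails: take m = 6. Then 6 ≡ 6 (mod 10), but 6² = 36 ≡ 1 (mod 5), not 0.

(⟸) This fails: take m = 0. Then 0² = 0 ≡ 0 (mod 5), yet 0 ≡ 0 (mod 10), not 6.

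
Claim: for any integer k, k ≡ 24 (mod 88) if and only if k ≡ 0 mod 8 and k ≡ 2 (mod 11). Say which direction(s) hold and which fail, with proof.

(⟹) Suppose k ≡ 24 (mod 88); write k = 88j + 24. Since 8 ∣ 88, reducing mod 8 gives k ≡ 24 ≡ 0 (mod 8); since 11 ∣ 88, reducing mod 11 gives k ≡ 24 ≡ 2 (mod 11).

(⟸) Conversely, if k ≡ 0 (mod 8) and k ≡ 2 (mod 11), then by the Chinese remainder theorem k ≡ 24 (mod 88). This is exactly k ≡ 24 (mod 88).

Both implications hold.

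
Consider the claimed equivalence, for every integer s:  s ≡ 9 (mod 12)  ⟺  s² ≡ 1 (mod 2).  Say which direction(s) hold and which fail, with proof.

Not equivalent: only (⇒) holds.

(⇒) Suppose s ≡ 9 (mod 12). Then s² ≡ 9² = 81 (mod 12), and since 2 ∣ 12, also s² ≡ 1 (mod 2).

(⇐) This fails: take s = 1. Then 1² = 1 ≡ 1 (mod 2), yet 1 ≡ 1 (mod 12), not 9.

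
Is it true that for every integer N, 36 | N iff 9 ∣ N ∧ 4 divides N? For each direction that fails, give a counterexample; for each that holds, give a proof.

Both directions hold; the statement is true.

(→) If 36 ∣ N, write N = 36q. Since 36 = 4·9, N = 9·(4q), so 9 ∣ N; and since 36 = 9·4, N = 4·(9q), so 4 ∣ N.

(←) Suppose 9 ∣ N and 4 ∣ N. Any common multiple of 9 and 4 is a multiple of their lcm; here gcd(9, 4) = 1, so lcm(9, 4) = 9·4 = 36, so 36 ∣ N.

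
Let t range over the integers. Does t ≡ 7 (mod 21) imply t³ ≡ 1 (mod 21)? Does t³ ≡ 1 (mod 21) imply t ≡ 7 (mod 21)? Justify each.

Neither direction holds.

(⇒) This fails: take t = 7. Then 7 ≡ 7 (mod 21), but 7³ = 343 ≡ 7 (mod 21), not 1.

(⇐) This fails: take t = 1. Then 1³ = 1 ≡ 1 (mod 21), yet 1 ≡ 1 (mod 21), not 7.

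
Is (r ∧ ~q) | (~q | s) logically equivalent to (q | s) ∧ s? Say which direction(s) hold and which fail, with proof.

Only the reverse direction holds.

[⇒] This fails. Under q = F, s = F, r = F, the left side is true but the right side is false.

[⇐] Assume the antecedent. If q is true, the antecedent forces (q = T, s = T, r = F) or (q = T, s = T, r = T), and (r ∧ ~q) | (~q | s) holds there. If q is false, (r ∧ ~q) | (~q | s) reduces to true regardless of the other variables. Either way (r ∧ ~q) | (~q | s) holds.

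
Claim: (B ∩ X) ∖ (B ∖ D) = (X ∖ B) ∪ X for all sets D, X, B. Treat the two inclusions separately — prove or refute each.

(⊆) Let x ∈ (B ∩ X) ∖ (B ∖ D). Then x ∈ D ∩ X ∩ B, from which x ∈ (X ∖ B) ∪ X.

(⊇) This inclusion fails. Take D = ∅, X = {1}, B = ∅; then 1 ∈ (X ∖ B) ∪ X but 1 ∉ (B ∩ X) ∖ (B ∖ D).

(⊆) holds; (⊇) fails.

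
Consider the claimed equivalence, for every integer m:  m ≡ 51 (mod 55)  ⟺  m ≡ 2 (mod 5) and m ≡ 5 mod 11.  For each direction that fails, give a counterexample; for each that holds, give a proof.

(⇒) fails and (⇐) fails.

(→) This fails: m = 51 gives 51 ≡ 51 (mod 55) but 51 ≡ 1 (mod 5), so the conjunction on the right does not hold.

(←) This fails: m = 27 satisfies both congruences on the right (27 ≡ 2 mod 5 and 27 ≡ 5 mod 11) yet 27 ≡ 27 (mod 55), not 51.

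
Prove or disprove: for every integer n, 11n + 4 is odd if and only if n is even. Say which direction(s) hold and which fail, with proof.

(⇒) fails and (⇐) fails.

(⇒) This fails: n = 7 gives 11n + 4 = 81, which is odd, but 7 is odd, not even.

(⇐) This also fails: n = 4 is even, but 11n + 4 = 48 is even, not odd.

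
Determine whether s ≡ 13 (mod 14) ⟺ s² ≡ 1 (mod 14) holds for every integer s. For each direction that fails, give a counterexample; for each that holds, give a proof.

(→) Suppose s ≡ 13 (mod 14). Write s = 14j + 13. Then (14j + 13)² = 196j² + 364j + 169 = 14(14j² + 26j + 12) + 1, so s² ≡ 1 (mod 14).

(←) This fails: take s = 1. Then 1² = 1 ≡ 1 (mod 14), yet 1 ≡ 1 (mod 14), not 13.

(⇒) holds; (⇐) fails.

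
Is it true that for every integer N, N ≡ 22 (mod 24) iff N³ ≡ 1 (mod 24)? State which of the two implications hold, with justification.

Neither implication holds.

(⟹) This fails: take N = 22. Then 22 ≡ 22 (mod 24), but 22³ = 10648 ≡ 16 (mod 24), not 1.

(⟸) This fails: take N = 1. Then 1³ = 1 ≡ 1 (mod 24), yet 1 ≡ 1 (mod 24), not 22.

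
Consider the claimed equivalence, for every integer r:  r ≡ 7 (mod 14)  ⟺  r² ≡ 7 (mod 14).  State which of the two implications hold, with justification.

[⇐] Suppose r² ≡ 7 (mod 14). The only residue r in {0, …, 13} with r² ≡ 7 (mod 14) is r = 7, so r ≡ 7 (mod 14).

[⇒] Suppose r ≡ 7 (mod 14). Write r = 14j + 7. Then (14j + 7)² = 196j² + 196j + 49 = 14(14j² + 14j + 3) + 7, so r² ≡ 7 (mod 14).

Both implications hold.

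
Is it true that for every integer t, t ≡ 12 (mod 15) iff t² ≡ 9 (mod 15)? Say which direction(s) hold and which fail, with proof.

Only the forward direction holds.

(→) Suppose t ≡ 12 (mod 15). Write t = 15j + 12. Then (15j + 12)² = 225j² + 360j + 144 = 15(15j² + 24j + 9) + 9, so t² ≡ 9 (mod 15).

(←) This fails: take t = 3. Then 3² = 9 ≡ 9 (mod 15), yet 3 ≡ 3 (mod 15), not 12.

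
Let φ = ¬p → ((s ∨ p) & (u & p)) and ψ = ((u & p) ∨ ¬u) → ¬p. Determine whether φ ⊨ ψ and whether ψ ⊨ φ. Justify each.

Neither implication holds.

(→) This fails. Under p = T, u = F, s = F, the left side is true but the right side is false.

(←) This fails. Under p = F, u = F, s = F, the left side is false but the right side is true.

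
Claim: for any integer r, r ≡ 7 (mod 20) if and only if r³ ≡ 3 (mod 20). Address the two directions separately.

Forward direction. Suppose r ≡ 7 (mod 20). Write r = 20j + 7. Then (20j + 7)³ = 8000j³ + 8400j² + 2940j + 343 = 20(400j³ + 420j² + 147j + 17) + 3, so r³ ≡ 3 (mod 20).

Converse. Suppose r³ ≡ 3 (mod 20). The only residue r in {0, …, 19} with r³ ≡ 3 (mod 20) is r = 7, so r ≡ 7 (mod 20).

Both directions hold; the statement is true.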